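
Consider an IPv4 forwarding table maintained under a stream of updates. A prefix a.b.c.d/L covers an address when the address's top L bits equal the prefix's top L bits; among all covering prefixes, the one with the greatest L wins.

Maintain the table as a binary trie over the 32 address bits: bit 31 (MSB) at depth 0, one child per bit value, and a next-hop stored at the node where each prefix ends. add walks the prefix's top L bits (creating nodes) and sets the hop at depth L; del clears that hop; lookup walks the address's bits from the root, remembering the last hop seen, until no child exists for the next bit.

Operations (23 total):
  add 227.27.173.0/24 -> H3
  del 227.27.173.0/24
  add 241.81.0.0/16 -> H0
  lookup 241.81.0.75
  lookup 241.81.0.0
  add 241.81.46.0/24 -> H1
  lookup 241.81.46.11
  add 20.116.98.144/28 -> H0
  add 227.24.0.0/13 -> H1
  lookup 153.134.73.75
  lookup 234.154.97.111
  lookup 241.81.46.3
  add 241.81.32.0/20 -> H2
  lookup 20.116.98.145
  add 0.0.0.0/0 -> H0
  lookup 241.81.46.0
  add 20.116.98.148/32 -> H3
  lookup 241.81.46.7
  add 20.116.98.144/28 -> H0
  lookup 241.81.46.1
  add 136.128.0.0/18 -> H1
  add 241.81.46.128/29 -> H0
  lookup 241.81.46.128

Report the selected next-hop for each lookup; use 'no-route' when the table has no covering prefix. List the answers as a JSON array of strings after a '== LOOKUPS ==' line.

Process each operation:
  + 227.27.173.0/24 (H3) depth=24
  del 227.27.173.0/24 (clear depth 24)
  + 241.81.0.0/16 (H0) depth=16
  ? 241.81.0.75  path d0:-→d1:-→d2:-→d3:-→d4:-→d5:-→d6:-→d7:-→d8:-→d9:-→d10:-→d11:-→d12:-→d13:-→d14:-→d15:-→d16:H0  best=H0
  ? 241.81.0.0  path d0:-→d1:-→d2:-→d3:-→d4:-→d5:-→d6:-→d7:-→d8:-→d9:-→d10:-→d11:-→d12:-→d13:-→d14:-→d15:-→d16:H0  best=H0
  + 241.81.46.0/24 (H1) depth=24
  ? 241.81.46.11  path d0:-→d1:-→d2:-→d3:-→d4:-→d5:-→d6:-→d7:-→d8:-→d9:-→d10:-→d11:-→d12:-→d13:-→d14:-→d15:-→d16:H0→d17:-→d18:-→d19:-→d20:-→d21:-→d22:-→d23:-→d24:H1  best=H1
  + 20.116.98.144/28 (H0) depth=28
  + 227.24.0.0/13 (H1) depth=13
  ? 153.134.73.75  path d0:-→d1:-  best=no-route
  ? 234.154.97.111  path d0:-→d1:-→d2:-→d3:-→d4:-  best=no-route
  ? 241.81.46.3  path d0:-→d1:-→d2:-→d3:-→d4:-→d5:-→d6:-→d7:-→d8:-→d9:-→d10:-→d11:-→d12:-→d13:-→d14:-→d15:-→d16:H0→d17:-→d18:-→d19:-→d20:-→d21:-→d22:-→d23:-→d24:H1  best=H1
  + 241.81.32.0/20 (H2) depth=20
  ? 20.116.98.145  path d0:-→d1:-→d2:-→d3:-→d4:-→d5:-→d6:-→d7:-→d8:-→d9:-→d10:-→d11:-→d12:-→d13:-→d14:-→d15:-→d16:-→d17:-→d18:-→d19:-→d20:-→d21:-→d22:-→d23:-→d24:-→d25:-→d26:-→d27:-→d28:H0  best=H0
  + 0.0.0.0/0 (H0) depth=0
  ? 241.81.46.0  path d0:H0→d1:-→d2:-→d3:-→d4:-→d5:-→d6:-→d7:-→d8:-→d9:-→d10:-→d11:-→d12:-→d13:-→d14:-→d15:-→d16:H0→d17:-→d18:-→d19:-→d20:H2→d21:-→d22:-→d23:-→d24:H1  best=H1
  + 20.116.98.148/32 (H3) depth=32
  ? 241.81.46.7  path d0:H0→d1:-→d2:-→d3:-→d4:-→d5:-→d6:-→d7:-→d8:-→d9:-→d10:-→d11:-→d12:-→d13:-→d14:-→d15:-→d16:H0→d17:-→d18:-→d19:-→d20:H2→d21:-→d22:-→d23:-→d24:H1  best=H1
  + 20.116.98.144/28 (H0) depth=28
  ? 241.81.46.1  path d0:H0→d1:-→d2:-→d3:-→d4:-→d5:-→d6:-→d7:-→d8:-→d9:-→d10:-→d11:-→d12:-→d13:-→d14:-→d15:-→d16:H0→d17:-→d18:-→d19:-→d20:H2→d21:-→d22:-→d23:-→d24:H1  best=H1
  + 136.128.0.0/18 (H1) depth=18
  + 241.81.46.128/29 (H0) depth=29
  ? 241.81.46.128  path d0:H0→d1:-→d2:-→d3:-→d4:-→d5:-→d6:-→d7:-→d8:-→d9:-→d10:-→d11:-→d12:-→d13:-→d14:-→d15:-→d16:H0→d17:-→d18:-→d19:-→d20:H2→d21:-→d22:-→d23:-→d24:H1→d25:-→d26:-→d27:-→d28:-→d29:H0  best=H0

== LOOKUPS ==
["H0","H0","H1","no-route","no-route","H1","H0","H1","H1","H1","H0"]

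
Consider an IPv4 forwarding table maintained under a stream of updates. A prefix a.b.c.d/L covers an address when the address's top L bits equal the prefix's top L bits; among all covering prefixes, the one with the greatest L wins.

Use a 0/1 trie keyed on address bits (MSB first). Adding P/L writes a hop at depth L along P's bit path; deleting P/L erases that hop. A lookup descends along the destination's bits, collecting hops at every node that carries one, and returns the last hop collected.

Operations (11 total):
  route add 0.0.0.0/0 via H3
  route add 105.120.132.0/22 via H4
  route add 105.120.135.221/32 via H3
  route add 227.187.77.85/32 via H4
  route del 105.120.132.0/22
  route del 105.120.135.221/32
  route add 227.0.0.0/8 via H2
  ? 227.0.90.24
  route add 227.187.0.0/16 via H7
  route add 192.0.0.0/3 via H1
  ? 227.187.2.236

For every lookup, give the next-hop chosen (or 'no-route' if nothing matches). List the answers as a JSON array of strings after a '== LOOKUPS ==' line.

Process each operation:
  + 0.0.0.0/0 (H3) depth=0
  + 105.120.132.0/22 (H4) depth=22
  + 105.120.135.221/32 (H3) depth=32
  + 227.187.77.85/32 (H4) depth=32
  del 105.120.132.0/22 (clear depth 22)
  del 105.120.135.221/32 (clear depth 32)
  + 227.0.0.0/8 (H2) depth=8
  lookup 227.0.90.24: bits 11100011 walk d0:H3→d1:-→d2:-→d3:-→d4:-→d5:-→d6:-→d7:-→d8:H2 -> H2
  + 227.187.0.0/16 (H7) depth=16
  + 192.0.0.0/3 (H1) depth=3
  lookup 227.187.2.236: bits 11100011101110110 walk d0:H3→d1:-→d2:-→d3:-→d4:-→d5:-→d6:-→d7:-→d8:H2→d9:-→d10:-→d11:-→d12:-→d13:-→d14:-→d15:-→d16:H7→d17:- -> H7

== LOOKUPS ==
["H2","H7"]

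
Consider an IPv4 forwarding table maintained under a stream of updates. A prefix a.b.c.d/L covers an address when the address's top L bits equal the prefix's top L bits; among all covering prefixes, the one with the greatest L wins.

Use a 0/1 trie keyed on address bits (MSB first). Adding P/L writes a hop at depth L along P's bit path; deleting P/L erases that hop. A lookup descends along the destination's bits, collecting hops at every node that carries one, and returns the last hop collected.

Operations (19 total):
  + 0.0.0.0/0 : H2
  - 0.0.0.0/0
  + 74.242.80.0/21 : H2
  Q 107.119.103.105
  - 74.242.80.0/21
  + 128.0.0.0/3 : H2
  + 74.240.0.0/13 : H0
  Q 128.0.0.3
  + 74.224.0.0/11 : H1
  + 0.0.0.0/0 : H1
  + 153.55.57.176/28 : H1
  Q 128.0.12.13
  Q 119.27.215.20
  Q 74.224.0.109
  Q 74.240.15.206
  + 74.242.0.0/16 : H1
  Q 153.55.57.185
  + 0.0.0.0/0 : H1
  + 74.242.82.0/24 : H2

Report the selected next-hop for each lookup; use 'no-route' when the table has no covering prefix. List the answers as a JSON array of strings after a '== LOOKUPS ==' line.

Trace:
  + 0.0.0.0/0 (H2) depth=0
  del 0.0.0.0/0 (clear depth 0)
  + 74.242.80.0/21 (H2) depth=21
  ? 107.119.103.105  path d0:-→d1:-→d2:-  best=no-route
  del 74.242.80.0/21 (clear depth 21)
  + 128.0.0.0/3 (H2) depth=3
  + 74.240.0.0/13 (H0) depth=13
  ? 128.0.0.3  path d0:-→d1:-→d2:-→d3:H2  best=H2
  + 74.224.0.0/11 (H1) depth=11
  + 0.0.0.0/0 (H1) depth=0
  + 153.55.57.176/28 (H1) depth=28
  ? 128.0.12.13  path d0:H1→d1:-→d2:-→d3:H2  best=H2
  ? 119.27.215.20  path d0:H1→d1:-→d2:-  best=H1
  ? 74.224.0.109  path d0:H1→d1:-→d2:-→d3:-→d4:-→d5:-→d6:-→d7:-→d8:-→d9:-→d10:-→d11:H1  best=H1
  ? 74.240.15.206  path d0:H1→d1:-→d2:-→d3:-→d4:-→d5:-→d6:-→d7:-→d8:-→d9:-→d10:-→d11:H1→d12:-→d13:H0→d14:-  best=H0
  + 74.242.0.0/16 (H1) depth=16
  ? 153.55.57.185  path d0:H1→d1:-→d2:-→d3:H2→d4:-→d5:-→d6:-→d7:-→d8:-→d9:-→d10:-→d11:-→d12:-→d13:-→d14:-→d15:-→d16:-→d17:-→d18:-→d19:-→d20:-→d21:-→d22:-→d23:-→d24:-→d25:-→d26:-→d27:-→d28:H1  best=H1
  + 0.0.0.0/0 (H1) depth=0
  + 74.242.82.0/24 (H2) depth=24

== LOOKUPS ==
["no-route","H2","H2","H1","H1","H0","H1"]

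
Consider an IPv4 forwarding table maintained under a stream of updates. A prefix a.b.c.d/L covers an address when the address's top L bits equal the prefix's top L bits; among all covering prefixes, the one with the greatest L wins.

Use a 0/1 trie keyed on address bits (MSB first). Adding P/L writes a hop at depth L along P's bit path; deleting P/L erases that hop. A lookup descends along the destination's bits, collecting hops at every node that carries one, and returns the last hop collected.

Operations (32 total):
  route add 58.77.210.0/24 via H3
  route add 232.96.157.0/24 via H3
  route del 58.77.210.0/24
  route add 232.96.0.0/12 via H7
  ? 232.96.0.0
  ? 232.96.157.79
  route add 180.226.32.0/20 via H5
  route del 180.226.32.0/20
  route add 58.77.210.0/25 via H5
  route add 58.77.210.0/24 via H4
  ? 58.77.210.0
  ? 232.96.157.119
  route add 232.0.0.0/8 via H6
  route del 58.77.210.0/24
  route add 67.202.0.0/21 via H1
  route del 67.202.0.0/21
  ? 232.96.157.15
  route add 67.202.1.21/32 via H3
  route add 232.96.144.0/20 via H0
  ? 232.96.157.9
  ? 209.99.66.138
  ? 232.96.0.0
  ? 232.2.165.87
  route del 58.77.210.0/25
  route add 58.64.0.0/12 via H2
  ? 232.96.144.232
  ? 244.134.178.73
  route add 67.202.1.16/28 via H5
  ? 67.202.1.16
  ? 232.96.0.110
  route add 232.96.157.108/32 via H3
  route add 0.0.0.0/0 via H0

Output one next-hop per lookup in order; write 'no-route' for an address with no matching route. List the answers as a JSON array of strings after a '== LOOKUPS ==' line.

Process each operation:
  + 58.77.210.0/24 (H3) depth=24
  + 232.96.157.0/24 (H3) depth=24
  - 58.77.210.0/24 clear@24
  + 232.96.0.0/12 (H7) depth=12
  ? 232.96.0.0  path d0:-→d1:-→d2:-→d3:-→d4:-→d5:-→d6:-→d7:-→d8:-→d9:-→d10:-→d11:-→d12:H7→d13:-→d14:-→d15:-→d16:-  best=H7
  ? 232.96.157.79  path d0:-→d1:-→d2:-→d3:-→d4:-→d5:-→d6:-→d7:-→d8:-→d9:-→d10:-→d11:-→d12:H7→d13:-→d14:-→d15:-→d16:-→d17:-→d18:-→d19:-→d20:-→d21:-→d22:-→d23:-→d24:H3  best=H3
  + 180.226.32.0/20 (H5) depth=20
  - 180.226.32.0/20 clear@20
  + 58.77.210.0/25 (H5) depth=25
  + 58.77.210.0/24 (H4) depth=24
  ? 58.77.210.0  path d0:-→d1:-→d2:-→d3:-→d4:-→d5:-→d6:-→d7:-→d8:-→d9:-→d10:-→d11:-→d12:-→d13:-→d14:-→d15:-→d16:-→d17:-→d18:-→d19:-→d20:-→d21:-→d22:-→d23:-→d24:H4→d25:H5  best=H5
  ? 232.96.157.119  path d0:-→d1:-→d2:-→d3:-→d4:-→d5:-→d6:-→d7:-→d8:-→d9:-→d10:-→d11:-→d12:H7→d13:-→d14:-→d15:-→d16:-→d17:-→d18:-→d19:-→d20:-→d21:-→d22:-→d23:-→d24:H3  best=H3
  + 232.0.0.0/8 (H6) depth=8
  - 58.77.210.0/24 clear@24
  + 67.202.0.0/21 (H1) depth=21
  - 67.202.0.0/21 clear@21
  ? 232.96.157.15  path d0:-→d1:-→d2:-→d3:-→d4:-→d5:-→d6:-→d7:-→d8:H6→d9:-→d10:-→d11:-→d12:H7→d13:-→d14:-→d15:-→d16:-→d17:-→d18:-→d19:-→d20:-→d21:-→d22:-→d23:-→d24:H3  best=H3
  + 67.202.1.21/32 (H3) depth=32
  + 232.96.144.0/20 (H0) depth=20
  ? 232.96.157.9  path d0:-→d1:-→d2:-→d3:-→d4:-→d5:-→d6:-→d7:-→d8:H6→d9:-→d10:-→d11:-→d12:H7→d13:-→d14:-→d15:-→d16:-→d17:-→d18:-→d19:-→d20:H0→d21:-→d22:-→d23:-→d24:H3  best=H3
  ? 209.99.66.138  path d0:-→d1:-→d2:-  best=no-route
  ? 232.96.0.0  path d0:-→d1:-→d2:-→d3:-→d4:-→d5:-→d6:-→d7:-→d8:H6→d9:-→d10:-→d11:-→d12:H7→d13:-→d14:-→d15:-→d16:-  best=H7
  ? 232.2.165.87  path d0:-→d1:-→d2:-→d3:-→d4:-→d5:-→d6:-→d7:-→d8:H6→d9:-  best=H6
  - 58.77.210.0/25 clear@25
  + 58.64.0.0/12 (H2) depth=12
  ? 232.96.144.232  path d0:-→d1:-→d2:-→d3:-→d4:-→d5:-→d6:-→d7:-→d8:H6→d9:-→d10:-→d11:-→d12:H7→d13:-→d14:-→d15:-→d16:-→d17:-→d18:-→d19:-→d20:H0  best=H0
  ? 244.134.178.73  path d0:-→d1:-→d2:-→d3:-  best=no-route
  + 67.202.1.16/28 (H5) depth=28
  ? 67.202.1.16  path d0:-→d1:-→d2:-→d3:-→d4:-→d5:-→d6:-→d7:-→d8:-→d9:-→d10:-→d11:-→d12:-→d13:-→d14:-→d15:-→d16:-→d17:-→d18:-→d19:-→d20:-→d21:-→d22:-→d23:-→d24:-→d25:-→d26:-→d27:-→d28:H5→d29:-  best=H5
  ? 232.96.0.110  path d0:-→d1:-→d2:-→d3:-→d4:-→d5:-→d6:-→d7:-→d8:H6→d9:-→d10:-→d11:-→d12:H7→d13:-→d14:-→d15:-→d16:-  best=H7
  + 232.96.157.108/32 (H3) depth=32
  + 0.0.0.0/0 (H0) depth=0

== LOOKUPS ==
["H7","H3","H5","H3","H3","H3","no-route","H7","H6","H0","no-route","H5","H7"]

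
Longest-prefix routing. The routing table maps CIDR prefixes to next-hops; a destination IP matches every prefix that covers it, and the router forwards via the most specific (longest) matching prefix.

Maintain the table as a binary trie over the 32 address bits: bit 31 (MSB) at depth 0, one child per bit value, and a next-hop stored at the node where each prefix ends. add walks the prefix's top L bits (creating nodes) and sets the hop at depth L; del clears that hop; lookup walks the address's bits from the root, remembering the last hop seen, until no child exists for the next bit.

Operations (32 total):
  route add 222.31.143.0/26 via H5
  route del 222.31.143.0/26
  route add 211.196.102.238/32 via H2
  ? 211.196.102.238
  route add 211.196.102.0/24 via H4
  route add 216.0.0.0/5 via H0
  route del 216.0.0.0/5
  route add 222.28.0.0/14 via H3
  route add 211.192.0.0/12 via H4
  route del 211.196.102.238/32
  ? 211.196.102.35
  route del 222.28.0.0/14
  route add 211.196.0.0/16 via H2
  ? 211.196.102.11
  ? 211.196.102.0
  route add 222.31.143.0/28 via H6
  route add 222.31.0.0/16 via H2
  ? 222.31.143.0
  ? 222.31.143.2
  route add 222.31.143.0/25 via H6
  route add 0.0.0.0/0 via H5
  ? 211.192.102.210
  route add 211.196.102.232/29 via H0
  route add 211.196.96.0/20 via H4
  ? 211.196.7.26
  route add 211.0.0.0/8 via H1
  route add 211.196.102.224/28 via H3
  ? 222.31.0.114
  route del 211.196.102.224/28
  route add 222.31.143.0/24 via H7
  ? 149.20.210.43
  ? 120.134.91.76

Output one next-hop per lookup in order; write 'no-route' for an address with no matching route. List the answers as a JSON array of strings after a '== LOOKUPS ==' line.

Process each operation:
  + 222.31.143.0/26 (H5) depth=26
  - 222.31.143.0/26 clear@26
  + 211.196.102.238/32 (H2) depth=32
  lookup 211.196.102.238: bits 11010011110001000110011011101110 walk d0:-→d1:-→d2:-→d3:-→d4:-→d5:-→d6:-→d7:-→d8:-→d9:-→d10:-→d11:-→d12:-→d13:-→d14:-→d15:-→d16:-→d17:-→d18:-→d19:-→d20:-→d21:-→d22:-→d23:-→d24:-→d25:-→d26:-→d27:-→d28:-→d29:-→d30:-→d31:-→d32:H2 -> H2
  + 211.196.102.0/24 (H4) depth=24
  + 216.0.0.0/5 (H0) depth=5
  - 216.0.0.0/5 clear@5
  + 222.28.0.0/14 (H3) depth=14
  + 211.192.0.0/12 (H4) depth=12
  - 211.196.102.238/32 clear@32
  lookup 211.196.102.35: bits 110100111100010001100110 walk d0:-→d1:-→d2:-→d3:-→d4:-→d5:-→d6:-→d7:-→d8:-→d9:-→d10:-→d11:-→d12:H4→d13:-→d14:-→d15:-→d16:-→d17:-→d18:-→d19:-→d20:-→d21:-→d22:-→d23:-→d24:H4 -> H4
  - 222.28.0.0/14 clear@14
  + 211.196.0.0/16 (H2) depth=16
  lookup 211.196.102.11: bits 110100111100010001100110 walk d0:-→d1:-→d2:-→d3:-→d4:-→d5:-→d6:-→d7:-→d8:-→d9:-→d10:-→d11:-→d12:H4→d13:-→d14:-→d15:-→d16:H2→d17:-→d18:-→d19:-→d20:-→d21:-→d22:-→d23:-→d24:H4 -> H4
  lookup 211.196.102.0: bits 110100111100010001100110 walk d0:-→d1:-→d2:-→d3:-→d4:-→d5:-→d6:-→d7:-→d8:-→d9:-→d10:-→d11:-→d12:H4→d13:-→d14:-→d15:-→d16:H2→d17:-→d18:-→d19:-→d20:-→d21:-→d22:-→d23:-→d24:H4 -> H4
  + 222.31.143.0/28 (H6) depth=28
  + 222.31.0.0/16 (H2) depth=16
  lookup 222.31.143.0: bits 1101111000011111100011110000 walk d0:-→d1:-→d2:-→d3:-→d4:-→d5:-→d6:-→d7:-→d8:-→d9:-→d10:-→d11:-→d12:-→d13:-→d14:-→d15:-→d16:H2→d17:-→d18:-→d19:-→d20:-→d21:-→d22:-→d23:-→d24:-→d25:-→d26:-→d27:-→d28:H6 -> H6
  lookup 222.31.143.2: bits 1101111000011111100011110000 walk d0:-→d1:-→d2:-→d3:-→d4:-→d5:-→d6:-→d7:-→d8:-→d9:-→d10:-→d11:-→d12:-→d13:-→d14:-→d15:-→d16:H2→d17:-→d18:-→d19:-→d20:-→d21:-→d22:-→d23:-→d24:-→d25:-→d26:-→d27:-→d28:H6 -> H6
  + 222.31.143.0/25 (H6) depth=25
  + 0.0.0.0/0 (H5) depth=0
  lookup 211.192.102.210: bits 1101001111000 walk d0:H5→d1:-→d2:-→d3:-→d4:-→d5:-→d6:-→d7:-→d8:-→d9:-→d10:-→d11:-→d12:H4→d13:- -> H4
  + 211.196.102.232/29 (H0) depth=29
  + 211.196.96.0/20 (H4) depth=20
  lookup 211.196.7.26: bits 11010011110001000 walk d0:H5→d1:-→d2:-→d3:-→d4:-→d5:-→d6:-→d7:-→d8:-→d9:-→d10:-→d11:-→d12:H4→d13:-→d14:-→d15:-→d16:H2→d17:- -> H2
  + 211.0.0.0/8 (H1) depth=8
  + 211.196.102.224/28 (H3) depth=28
  lookup 222.31.0.114: bits 1101111000011111 walk d0:H5→d1:-→d2:-→d3:-→d4:-→d5:-→d6:-→d7:-→d8:-→d9:-→d10:-→d11:-→d12:-→d13:-→d14:-→d15:-→d16:H2 -> H2
  - 211.196.102.224/28 clear@28
  + 222.31.143.0/24 (H7) depth=24
  lookup 149.20.210.43: bits 1 walk d0:H5→d1:- -> H5
  lookup 120.134.91.76: bits ε walk d0:H5 -> H5

== LOOKUPS ==
["H2","H4","H4","H4","H6","H6","H4","H2","H2","H5","H5"]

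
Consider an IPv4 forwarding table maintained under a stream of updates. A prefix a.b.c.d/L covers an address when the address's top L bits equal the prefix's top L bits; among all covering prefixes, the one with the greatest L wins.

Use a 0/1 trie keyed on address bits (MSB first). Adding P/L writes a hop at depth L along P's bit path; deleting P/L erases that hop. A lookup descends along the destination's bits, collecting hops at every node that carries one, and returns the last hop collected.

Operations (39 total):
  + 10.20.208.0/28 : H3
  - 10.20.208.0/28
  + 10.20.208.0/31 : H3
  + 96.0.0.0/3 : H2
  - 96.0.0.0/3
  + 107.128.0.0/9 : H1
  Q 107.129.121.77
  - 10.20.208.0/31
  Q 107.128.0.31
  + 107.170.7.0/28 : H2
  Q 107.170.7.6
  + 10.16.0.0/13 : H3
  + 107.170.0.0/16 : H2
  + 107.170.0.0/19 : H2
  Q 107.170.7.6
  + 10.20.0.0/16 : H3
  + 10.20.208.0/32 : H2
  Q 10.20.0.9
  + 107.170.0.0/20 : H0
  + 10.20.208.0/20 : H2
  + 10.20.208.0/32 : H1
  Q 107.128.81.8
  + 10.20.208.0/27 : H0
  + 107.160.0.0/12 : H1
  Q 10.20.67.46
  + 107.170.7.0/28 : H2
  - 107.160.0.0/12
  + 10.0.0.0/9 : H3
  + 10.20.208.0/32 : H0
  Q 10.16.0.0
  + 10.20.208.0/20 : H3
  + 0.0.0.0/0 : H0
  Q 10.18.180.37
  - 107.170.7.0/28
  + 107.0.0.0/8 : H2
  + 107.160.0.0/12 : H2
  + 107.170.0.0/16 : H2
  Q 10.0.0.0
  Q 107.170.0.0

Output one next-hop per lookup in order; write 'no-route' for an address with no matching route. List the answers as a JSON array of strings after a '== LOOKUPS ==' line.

Process each operation:
  add 10.20.208.0/28 -> H3 at depth 28
  del 10.20.208.0/28 (clear depth 28)
  add 10.20.208.0/31 -> H3 at depth 31
  add 96.0.0.0/3 -> H2 at depth 3
  del 96.0.0.0/3 (clear depth 3)
  add 107.128.0.0/9 -> H1 at depth 9
  Q 107.129.121.77: descend 011010111 ; hops seen [H1] ; pick H1
  del 10.20.208.0/31 (clear depth 31)
  Q 107.128.0.31: descend 011010111 ; hops seen [H1] ; pick H1
  add 107.170.7.0/28 -> H2 at depth 28
  Q 107.170.7.6: descend 0110101110101010000001110000 ; hops seen [H1,H2] ; pick H2
  add 10.16.0.0/13 -> H3 at depth 13
  add 107.170.0.0/16 -> H2 at depth 16
  add 107.170.0.0/19 -> H2 at depth 19
  Q 107.170.7.6: descend 0110101110101010000001110000 ; hops seen [H1,H2,H2,H2] ; pick H2
  add 10.20.0.0/16 -> H3 at depth 16
  add 10.20.208.0/32 -> H2 at depth 32
  Q 10.20.0.9: descend 0000101000010100 ; hops seen [H3,H3] ; pick H3
  add 107.170.0.0/20 -> H0 at depth 20
  add 10.20.208.0/20 -> H2 at depth 20
  add 10.20.208.0/32 -> H1 at depth 32
  Q 107.128.81.8: descend 0110101110 ; hops seen [H1] ; pick H1
  add 10.20.208.0/27 -> H0 at depth 27
  add 107.160.0.0/12 -> H1 at depth 12
  Q 10.20.67.46: descend 0000101000010100 ; hops seen [H3,H3] ; pick H3
  add 107.170.7.0/28 -> H2 at depth 28
  del 107.160.0.0/12 (clear depth 12)
  add 10.0.0.0/9 -> H3 at depth 9
  add 10.20.208.0/32 -> H0 at depth 32
  Q 10.16.0.0: descend 0000101000010 ; hops seen [H3,H3] ; pick H3
  add 10.20.208.0/20 -> H3 at depth 20
  add 0.0.0.0/0 -> H0 at depth 0
  Q 10.18.180.37: descend 0000101000010 ; hops seen [H0,H3,H3] ; pick H3
  del 107.170.7.0/28 (clear depth 28)
  add 107.0.0.0/8 -> H2 at depth 8
  add 107.160.0.0/12 -> H2 at depth 12
  add 107.170.0.0/16 -> H2 at depth 16
  Q 10.0.0.0: descend 00001010000 ; hops seen [H0,H3] ; pick H3
  Q 107.170.0.0: descend 011010111010101000000 ; hops seen [H0,H2,H1,H2,H2,H2,H0] ; pick H0

== LOOKUPS ==
["H1","H1","H2","H2","H3","H1","H3","H3","H3","H3","H0"]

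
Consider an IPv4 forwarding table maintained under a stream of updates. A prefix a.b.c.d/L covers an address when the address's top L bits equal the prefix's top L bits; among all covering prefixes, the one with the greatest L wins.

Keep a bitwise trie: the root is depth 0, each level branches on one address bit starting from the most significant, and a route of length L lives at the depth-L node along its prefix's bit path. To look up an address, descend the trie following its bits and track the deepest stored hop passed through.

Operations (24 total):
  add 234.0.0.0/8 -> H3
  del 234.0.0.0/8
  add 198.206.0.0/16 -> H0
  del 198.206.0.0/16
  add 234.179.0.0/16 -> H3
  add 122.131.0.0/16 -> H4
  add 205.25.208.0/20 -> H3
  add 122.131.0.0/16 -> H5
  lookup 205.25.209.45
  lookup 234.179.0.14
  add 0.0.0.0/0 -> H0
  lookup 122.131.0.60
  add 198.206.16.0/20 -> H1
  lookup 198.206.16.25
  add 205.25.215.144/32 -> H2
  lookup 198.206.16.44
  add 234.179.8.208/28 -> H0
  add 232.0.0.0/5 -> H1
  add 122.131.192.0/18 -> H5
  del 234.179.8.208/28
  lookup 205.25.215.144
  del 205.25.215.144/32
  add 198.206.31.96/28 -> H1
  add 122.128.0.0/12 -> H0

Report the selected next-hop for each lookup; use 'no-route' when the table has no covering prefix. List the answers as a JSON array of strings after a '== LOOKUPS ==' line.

Process each operation:
  add 234.0.0.0/8 -> H3 at depth 8
  - 234.0.0.0/8 clear@8
  add 198.206.0.0/16 -> H0 at depth 16
  - 198.206.0.0/16 clear@16
  add 234.179.0.0/16 -> H3 at depth 16
  add 122.131.0.0/16 -> H4 at depth 16
  add 205.25.208.0/20 -> H3 at depth 20
  add 122.131.0.0/16 -> H5 at depth 16
  lookup 205.25.209.45: bits 11001101000110011101 walk d0:-→d1:-→d2:-→d3:-→d4:-→d5:-→d6:-→d7:-→d8:-→d9:-→d10:-→d11:-→d12:-→d13:-→d14:-→d15:-→d16:-→d17:-→d18:-→d19:-→d20:H3 -> H3
  lookup 234.179.0.14: bits 1110101010110011 walk d0:-→d1:-→d2:-→d3:-→d4:-→d5:-→d6:-→d7:-→d8:-→d9:-→d10:-→d11:-→d12:-→d13:-→d14:-→d15:-→d16:H3 -> H3
  add 0.0.0.0/0 -> H0 at depth 0
  lookup 122.131.0.60: bits 0111101010000011 walk d0:H0→d1:-→d2:-→d3:-→d4:-→d5:-→d6:-→d7:-→d8:-→d9:-→d10:-→d11:-→d12:-→d13:-→d14:-→d15:-→d16:H5 -> H5
  add 198.206.16.0/20 -> H1 at depth 20
  lookup 198.206.16.25: bits 11000110110011100001 walk d0:H0→d1:-→d2:-→d3:-→d4:-→d5:-→d6:-→d7:-→d8:-→d9:-→d10:-→d11:-→d12:-→d13:-→d14:-→d15:-→d16:-→d17:-→d18:-→d19:-→d20:H1 -> H1
  add 205.25.215.144/32 -> H2 at depth 32
  lookup 198.206.16.44: bits 11000110110011100001 walk d0:H0→d1:-→d2:-→d3:-→d4:-→d5:-→d6:-→d7:-→d8:-→d9:-→d10:-→d11:-→d12:-→d13:-→d14:-→d15:-→d16:-→d17:-→d18:-→d19:-→d20:H1 -> H1
  add 234.179.8.208/28 -> H0 at depth 28
  add 232.0.0.0/5 -> H1 at depth 5
  add 122.131.192.0/18 -> H5 at depth 18
  - 234.179.8.208/28 clear@28
  lookup 205.25.215.144: bits 11001101000110011101011110010000 walk d0:H0→d1:-→d2:-→d3:-→d4:-→d5:-→d6:-→d7:-→d8:-→d9:-→d10:-→d11:-→d12:-→d13:-→d14:-→d15:-→d16:-→d17:-→d18:-→d19:-→d20:H3→d21:-→d22:-→d23:-→d24:-→d25:-→d26:-→d27:-→d28:-→d29:-→d30:-→d31:-→d32:H2 -> H2
  - 205.25.215.144/32 clear@32
  add 198.206.31.96/28 -> H1 at depth 28
  add 122.128.0.0/12 -> H0 at depth 12

== LOOKUPS ==
["H3","H3","H5","H1","H1","H2"]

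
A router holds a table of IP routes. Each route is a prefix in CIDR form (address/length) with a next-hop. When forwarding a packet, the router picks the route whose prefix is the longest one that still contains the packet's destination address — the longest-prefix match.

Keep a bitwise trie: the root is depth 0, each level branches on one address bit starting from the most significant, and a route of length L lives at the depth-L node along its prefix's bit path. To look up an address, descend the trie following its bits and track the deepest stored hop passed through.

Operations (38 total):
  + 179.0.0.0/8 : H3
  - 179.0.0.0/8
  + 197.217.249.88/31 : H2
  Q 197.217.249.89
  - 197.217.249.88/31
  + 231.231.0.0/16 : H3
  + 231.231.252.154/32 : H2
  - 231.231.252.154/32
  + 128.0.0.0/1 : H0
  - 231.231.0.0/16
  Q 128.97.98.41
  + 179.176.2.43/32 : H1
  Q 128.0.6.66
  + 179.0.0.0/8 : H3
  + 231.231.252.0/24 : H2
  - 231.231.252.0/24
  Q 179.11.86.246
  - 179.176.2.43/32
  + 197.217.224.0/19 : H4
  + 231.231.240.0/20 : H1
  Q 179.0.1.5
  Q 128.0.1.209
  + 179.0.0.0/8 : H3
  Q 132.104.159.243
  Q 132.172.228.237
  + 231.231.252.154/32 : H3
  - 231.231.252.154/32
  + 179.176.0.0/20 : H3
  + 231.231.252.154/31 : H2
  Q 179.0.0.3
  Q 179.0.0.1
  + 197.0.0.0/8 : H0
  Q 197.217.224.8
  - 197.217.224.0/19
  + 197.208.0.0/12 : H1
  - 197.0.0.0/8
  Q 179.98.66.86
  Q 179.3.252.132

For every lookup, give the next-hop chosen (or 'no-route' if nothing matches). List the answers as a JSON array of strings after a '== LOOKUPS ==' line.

Trace:
  add 179.0.0.0/8 -> H3 at depth 8
  del 179.0.0.0/8 (clear depth 8)
  add 197.217.249.88/31 -> H2 at depth 31
  Q 197.217.249.89: descend 1100010111011001111110010101100 ; hops seen [H2] ; pick H2
  del 197.217.249.88/31 (clear depth 31)
  add 231.231.0.0/16 -> H3 at depth 16
  add 231.231.252.154/32 -> H2 at depth 32
  del 231.231.252.154/32 (clear depth 32)
  add 128.0.0.0/1 -> H0 at depth 1
  del 231.231.0.0/16 (clear depth 16)
  Q 128.97.98.41: descend 10 ; hops seen [H0] ; pick H0
  add 179.176.2.43/32 -> H1 at depth 32
  Q 128.0.6.66: descend 10 ; hops seen [H0] ; pick H0
  add 179.0.0.0/8 -> H3 at depth 8
  add 231.231.252.0/24 -> H2 at depth 24
  del 231.231.252.0/24 (clear depth 24)
  Q 179.11.86.246: descend 10110011 ; hops seen [H0,H3] ; pick H3
  del 179.176.2.43/32 (clear depth 32)
  add 197.217.224.0/19 -> H4 at depth 19
  add 231.231.240.0/20 -> H1 at depth 20
  Q 179.0.1.5: descend 10110011 ; hops seen [H0,H3] ; pick H3
  Q 128.0.1.209: descend 10 ; hops seen [H0] ; pick H0
  add 179.0.0.0/8 -> H3 at depth 8
  Q 132.104.159.243: descend 10 ; hops seen [H0] ; pick H0
  Q 132.172.228.237: descend 10 ; hops seen [H0] ; pick H0
  add 231.231.252.154/32 -> H3 at depth 32
  del 231.231.252.154/32 (clear depth 32)
  add 179.176.0.0/20 -> H3 at depth 20
  add 231.231.252.154/31 -> H2 at depth 31
  Q 179.0.0.3: descend 10110011 ; hops seen [H0,H3] ; pick H3
  Q 179.0.0.1: descend 10110011 ; hops seen [H0,H3] ; pick H3
  add 197.0.0.0/8 -> H0 at depth 8
  Q 197.217.224.8: descend 1100010111011001111 ; hops seen [H0,H0,H4] ; pick H4
  del 197.217.224.0/19 (clear depth 19)
  add 197.208.0.0/12 -> H1 at depth 12
  del 197.0.0.0/8 (clear depth 8)
  Q 179.98.66.86: descend 10110011 ; hops seen [H0,H3] ; pick H3
  Q 179.3.252.132: descend 10110011 ; hops seen [H0,H3] ; pick H3

== LOOKUPS ==
["H2","H0","H0","H3","H3","H0","H0","H0","H3","H3","H4","H3","H3"]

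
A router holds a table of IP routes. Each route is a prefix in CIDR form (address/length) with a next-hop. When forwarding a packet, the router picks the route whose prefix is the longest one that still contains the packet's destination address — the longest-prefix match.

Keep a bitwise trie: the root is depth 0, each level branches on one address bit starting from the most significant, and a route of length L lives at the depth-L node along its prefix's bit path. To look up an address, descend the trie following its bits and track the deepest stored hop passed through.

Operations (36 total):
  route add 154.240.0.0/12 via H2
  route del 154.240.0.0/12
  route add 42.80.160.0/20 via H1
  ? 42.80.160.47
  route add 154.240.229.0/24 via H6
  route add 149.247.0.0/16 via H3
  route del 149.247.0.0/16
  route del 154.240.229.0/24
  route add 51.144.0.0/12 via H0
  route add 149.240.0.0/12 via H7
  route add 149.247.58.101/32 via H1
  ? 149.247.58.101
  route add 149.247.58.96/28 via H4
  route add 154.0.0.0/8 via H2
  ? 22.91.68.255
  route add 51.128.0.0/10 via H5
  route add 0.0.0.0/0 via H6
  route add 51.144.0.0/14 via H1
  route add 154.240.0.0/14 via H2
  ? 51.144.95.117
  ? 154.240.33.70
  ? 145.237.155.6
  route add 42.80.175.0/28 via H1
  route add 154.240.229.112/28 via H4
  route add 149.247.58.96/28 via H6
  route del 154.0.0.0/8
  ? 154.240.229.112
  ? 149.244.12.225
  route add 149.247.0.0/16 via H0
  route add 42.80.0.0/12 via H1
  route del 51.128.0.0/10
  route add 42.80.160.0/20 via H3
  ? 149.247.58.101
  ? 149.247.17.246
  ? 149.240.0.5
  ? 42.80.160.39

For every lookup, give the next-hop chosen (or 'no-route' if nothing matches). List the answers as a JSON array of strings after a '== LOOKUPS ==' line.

Apply in order:
  add 154.240.0.0/12 -> H2 at depth 12
  - 154.240.0.0/12 clear@12
  add 42.80.160.0/20 -> H1 at depth 20
  ? 42.80.160.47  path d0:-→d1:-→d2:-→d3:-→d4:-→d5:-→d6:-→d7:-→d8:-→d9:-→d10:-→d11:-→d12:-→d13:-→d14:-→d15:-→d16:-→d17:-→d18:-→d19:-→d20:H1  best=H1
  add 154.240.229.0/24 -> H6 at depth 24
  add 149.247.0.0/16 -> H3 at depth 16
  - 149.247.0.0/16 clear@16
  - 154.240.229.0/24 clear@24
  add 51.144.0.0/12 -> H0 at depth 12
  add 149.240.0.0/12 -> H7 at depth 12
  add 149.247.58.101/32 -> H1 at depth 32
  ? 149.247.58.101  path d0:-→d1:-→d2:-→d3:-→d4:-→d5:-→d6:-→d7:-→d8:-→d9:-→d10:-→d11:-→d12:H7→d13:-→d14:-→d15:-→d16:-→d17:-→d18:-→d19:-→d20:-→d21:-→d22:-→d23:-→d24:-→d25:-→d26:-→d27:-→d28:-→d29:-→d30:-→d31:-→d32:H1  best=H1
  add 149.247.58.96/28 -> H4 at depth 28
  add 154.0.0.0/8 -> H2 at depth 8
  ? 22.91.68.255  path d0:-→d1:-→d2:-  best=no-route
  add 51.128.0.0/10 -> H5 at depth 10
  add 0.0.0.0/0 -> H6 at depth 0
  add 51.144.0.0/14 -> H1 at depth 14
  add 154.240.0.0/14 -> H2 at depth 14
  ? 51.144.95.117  path d0:H6→d1:-→d2:-→d3:-→d4:-→d5:-→d6:-→d7:-→d8:-→d9:-→d10:H5→d11:-→d12:H0→d13:-→d14:H1  best=H1
  ? 154.240.33.70  path d0:H6→d1:-→d2:-→d3:-→d4:-→d5:-→d6:-→d7:-→d8:H2→d9:-→d10:-→d11:-→d12:-→d13:-→d14:H2→d15:-→d16:-  best=H2
  ? 145.237.155.6  path d0:H6→d1:-→d2:-→d3:-→d4:-→d5:-  best=H6
  add 42.80.175.0/28 -> H1 at depth 28
  add 154.240.229.112/28 -> H4 at depth 28
  add 149.247.58.96/28 -> H6 at depth 28
  - 154.0.0.0/8 clear@8
  ? 154.240.229.112  path d0:H6→d1:-→d2:-→d3:-→d4:-→d5:-→d6:-→d7:-→d8:-→d9:-→d10:-→d11:-→d12:-→d13:-→d14:H2→d15:-→d16:-→d17:-→d18:-→d19:-→d20:-→d21:-→d22:-→d23:-→d24:-→d25:-→d26:-→d27:-→d28:H4  best=H4
  ? 149.244.12.225  path d0:H6→d1:-→d2:-→d3:-→d4:-→d5:-→d6:-→d7:-→d8:-→d9:-→d10:-→d11:-→d12:H7→d13:-→d14:-  best=H7
  add 149.247.0.0/16 -> H0 at depth 16
  add 42.80.0.0/12 -> H1 at depth 12
  - 51.128.0.0/10 clear@10
  add 42.80.160.0/20 -> H3 at depth 20
  ? 149.247.58.101  path d0:H6→d1:-→d2:-→d3:-→d4:-→d5:-→d6:-→d7:-→d8:-→d9:-→d10:-→d11:-→d12:H7→d13:-→d14:-→d15:-→d16:H0→d17:-→d18:-→d19:-→d20:-→d21:-→d22:-→d23:-→d24:-→d25:-→d26:-→d27:-→d28:H6→d29:-→d30:-→d31:-→d32:H1  best=H1
  ? 149.247.17.246  path d0:H6→d1:-→d2:-→d3:-→d4:-→d5:-→d6:-→d7:-→d8:-→d9:-→d10:-→d11:-→d12:H7→d13:-→d14:-→d15:-→d16:H0→d17:-→d18:-  best=H0
  ? 149.240.0.5  path d0:H6→d1:-→d2:-→d3:-→d4:-→d5:-→d6:-→d7:-→d8:-→d9:-→d10:-→d11:-→d12:H7→d13:-  best=H7
  ? 42.80.160.39  path d0:H6→d1:-→d2:-→d3:-→d4:-→d5:-→d6:-→d7:-→d8:-→d9:-→d10:-→d11:-→d12:H1→d13:-→d14:-→d15:-→d16:-→d17:-→d18:-→d19:-→d20:H3  best=H3

== LOOKUPS ==
["H1","H1","no-route","H1","H2","H6","H4","H7","H1","H0","H7","H3"]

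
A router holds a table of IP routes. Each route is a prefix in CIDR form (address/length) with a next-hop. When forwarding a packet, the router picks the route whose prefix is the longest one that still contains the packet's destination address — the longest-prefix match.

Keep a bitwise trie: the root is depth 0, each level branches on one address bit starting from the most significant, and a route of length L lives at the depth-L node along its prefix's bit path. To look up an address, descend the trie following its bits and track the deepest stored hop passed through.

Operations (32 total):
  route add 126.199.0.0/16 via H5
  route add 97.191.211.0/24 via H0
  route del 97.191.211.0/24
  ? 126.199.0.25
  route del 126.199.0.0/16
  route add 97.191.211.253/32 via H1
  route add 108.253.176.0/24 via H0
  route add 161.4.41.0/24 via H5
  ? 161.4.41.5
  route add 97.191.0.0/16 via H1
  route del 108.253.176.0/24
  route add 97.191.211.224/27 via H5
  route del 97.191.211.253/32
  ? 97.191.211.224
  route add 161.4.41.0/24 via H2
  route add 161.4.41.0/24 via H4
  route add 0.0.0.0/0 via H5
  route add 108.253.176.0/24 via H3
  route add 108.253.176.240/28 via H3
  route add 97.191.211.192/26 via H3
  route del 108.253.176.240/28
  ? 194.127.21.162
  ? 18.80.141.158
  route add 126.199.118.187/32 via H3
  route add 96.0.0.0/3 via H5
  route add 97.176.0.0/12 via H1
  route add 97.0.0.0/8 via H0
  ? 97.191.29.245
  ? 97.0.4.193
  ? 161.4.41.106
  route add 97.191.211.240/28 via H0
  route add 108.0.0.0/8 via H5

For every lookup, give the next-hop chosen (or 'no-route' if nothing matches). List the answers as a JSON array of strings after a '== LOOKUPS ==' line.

Trace:
  add 126.199.0.0/16 -> H5 at depth 16
  add 97.191.211.0/24 -> H0 at depth 24
  del 97.191.211.0/24 (clear depth 24)
  Q 126.199.0.25: descend 0111111011000111 ; hops seen [H5] ; pick H5
  del 126.199.0.0/16 (clear depth 16)
  add 97.191.211.253/32 -> H1 at depth 32
  add 108.253.176.0/24 -> H0 at depth 24
  add 161.4.41.0/24 -> H5 at depth 24
  Q 161.4.41.5: descend 101000010000010000101001 ; hops seen [H5] ; pick H5
  add 97.191.0.0/16 -> H1 at depth 16
  del 108.253.176.0/24 (clear depth 24)
  add 97.191.211.224/27 -> H5 at depth 27
  del 97.191.211.253/32 (clear depth 32)
  Q 97.191.211.224: descend 011000011011111111010011111 ; hops seen [H1,H5] ; pick H5
  add 161.4.41.0/24 -> H2 at depth 24
  add 161.4.41.0/24 -> H4 at depth 24
  add 0.0.0.0/0 -> H5 at depth 0
  add 108.253.176.0/24 -> H3 at depth 24
  add 108.253.176.240/28 -> H3 at depth 28
  add 97.191.211.192/26 -> H3 at depth 26
  del 108.253.176.240/28 (clear depth 28)
  Q 194.127.21.162: descend 1 ; hops seen [H5] ; pick H5
  Q 18.80.141.158: descend 0 ; hops seen [H5] ; pick H5
  add 126.199.118.187/32 -> H3 at depth 32
  add 96.0.0.0/3 -> H5 at depth 3
  add 97.176.0.0/12 -> H1 at depth 12
  add 97.0.0.0/8 -> H0 at depth 8
  Q 97.191.29.245: descend 0110000110111111 ; hops seen [H5,H5,H0,H1,H1] ; pick H1
  Q 97.0.4.193: descend 01100001 ; hops seen [H5,H5,H0] ; pick H0
  Q 161.4.41.106: descend 101000010000010000101001 ; hops seen [H5,H4] ; pick H4
  add 97.191.211.240/28 -> H0 at depth 28
  add 108.0.0.0/8 -> H5 at depth 8

== LOOKUPS ==
["H5","H5","H5","H5","H5","H1","H0","H4"]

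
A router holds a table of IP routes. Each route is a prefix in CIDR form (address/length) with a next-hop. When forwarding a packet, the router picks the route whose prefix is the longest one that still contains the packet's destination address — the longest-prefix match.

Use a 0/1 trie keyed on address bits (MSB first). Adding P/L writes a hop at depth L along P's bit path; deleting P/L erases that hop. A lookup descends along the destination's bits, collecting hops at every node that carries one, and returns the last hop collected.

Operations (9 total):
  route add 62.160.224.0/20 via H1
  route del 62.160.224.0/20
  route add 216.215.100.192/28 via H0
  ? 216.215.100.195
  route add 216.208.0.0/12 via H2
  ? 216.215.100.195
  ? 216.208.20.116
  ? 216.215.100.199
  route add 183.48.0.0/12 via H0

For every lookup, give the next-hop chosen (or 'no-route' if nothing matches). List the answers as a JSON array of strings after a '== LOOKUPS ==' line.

Process each operation:
  add 62.160.224.0/20 -> H1 at depth 20
  del 62.160.224.0/20 (clear depth 20)
  add 216.215.100.192/28 -> H0 at depth 28
  Q 216.215.100.195: descend 1101100011010111011001001100 ; hops seen [H0] ; pick H0
  add 216.208.0.0/12 -> H2 at depth 12
  Q 216.215.100.195: descend 1101100011010111011001001100 ; hops seen [H2,H0] ; pick H0
  Q 216.208.20.116: descend 1101100011010 ; hops seen [H2] ; pick H2
  Q 216.215.100.199: descend 1101100011010111011001001100 ; hops seen [H2,H0] ; pick H0
  add 183.48.0.0/12 -> H0 at depth 12

== LOOKUPS ==
["H0","H0","H2","H0"]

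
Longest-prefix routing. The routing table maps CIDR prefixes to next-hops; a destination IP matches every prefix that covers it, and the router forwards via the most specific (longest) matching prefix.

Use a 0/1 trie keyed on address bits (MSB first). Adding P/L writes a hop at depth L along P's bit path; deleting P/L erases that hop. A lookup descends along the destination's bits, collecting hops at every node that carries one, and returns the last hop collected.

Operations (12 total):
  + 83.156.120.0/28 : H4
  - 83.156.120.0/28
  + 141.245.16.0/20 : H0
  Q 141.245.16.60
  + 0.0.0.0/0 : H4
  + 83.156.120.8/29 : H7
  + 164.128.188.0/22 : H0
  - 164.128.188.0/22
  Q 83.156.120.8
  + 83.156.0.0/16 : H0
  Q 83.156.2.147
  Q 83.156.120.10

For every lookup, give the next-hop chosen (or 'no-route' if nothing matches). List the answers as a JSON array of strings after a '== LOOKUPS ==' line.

Apply in order:
  + 83.156.120.0/28 (H4) depth=28
  - 83.156.120.0/28 clear@28
  + 141.245.16.0/20 (H0) depth=20
  Q 141.245.16.60: descend 10001101111101010001 ; hops seen [H0] ; pick H0
  + 0.0.0.0/0 (H4) depth=0
  + 83.156.120.8/29 (H7) depth=29
  + 164.128.188.0/22 (H0) depth=22
  - 164.128.188.0/22 clear@22
  Q 83.156.120.8: descend 01010011100111000111100000001 ; hops seen [H4,H7] ; pick H7
  + 83.156.0.0/16 (H0) depth=16
  Q 83.156.2.147: descend 01010011100111000 ; hops seen [H4,H0] ; pick H0
  Q 83.156.120.10: descend 01010011100111000111100000001 ; hops seen [H4,H0,H7] ; pick H7

== LOOKUPS ==
["H0","H7","H0","H7"]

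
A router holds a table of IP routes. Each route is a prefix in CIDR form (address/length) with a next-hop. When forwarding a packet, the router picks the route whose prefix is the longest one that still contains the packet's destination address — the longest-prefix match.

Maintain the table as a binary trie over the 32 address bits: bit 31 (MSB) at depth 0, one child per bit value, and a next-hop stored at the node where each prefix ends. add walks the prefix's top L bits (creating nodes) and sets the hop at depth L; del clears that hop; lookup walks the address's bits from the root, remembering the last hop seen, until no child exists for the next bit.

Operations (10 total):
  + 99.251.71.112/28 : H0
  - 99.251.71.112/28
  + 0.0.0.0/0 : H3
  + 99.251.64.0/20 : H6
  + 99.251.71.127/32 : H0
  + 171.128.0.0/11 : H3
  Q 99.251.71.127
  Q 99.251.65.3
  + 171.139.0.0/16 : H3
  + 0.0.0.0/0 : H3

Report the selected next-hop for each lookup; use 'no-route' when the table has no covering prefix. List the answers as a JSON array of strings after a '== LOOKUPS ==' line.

Process each operation:
  add 99.251.71.112/28 -> H0 at depth 28
  del 99.251.71.112/28 (clear depth 28)
  add 0.0.0.0/0 -> H3 at depth 0
  add 99.251.64.0/20 -> H6 at depth 20
  add 99.251.71.127/32 -> H0 at depth 32
  add 171.128.0.0/11 -> H3 at depth 11
  lookup 99.251.71.127: bits 01100011111110110100011101111111 walk d0:H3→d1:-→d2:-→d3:-→d4:-→d5:-→d6:-→d7:-→d8:-→d9:-→d10:-→d11:-→d12:-→d13:-→d14:-→d15:-→d16:-→d17:-→d18:-→d19:-→d20:H6→d21:-→d22:-→d23:-→d24:-→d25:-→d26:-→d27:-→d28:-→d29:-→d30:-→d31:-→d32:H0 -> H0
  lookup 99.251.65.3: bits 011000111111101101000 walk d0:H3→d1:-→d2:-→d3:-→d4:-→d5:-→d6:-→d7:-→d8:-→d9:-→d10:-→d11:-→d12:-→d13:-→d14:-→d15:-→d16:-→d17:-→d18:-→d19:-→d20:H6→d21:- -> H6
  add 171.139.0.0/16 -> H3 at depth 16
  add 0.0.0.0/0 -> H3 at depth 0

== LOOKUPS ==
["H0","H6"]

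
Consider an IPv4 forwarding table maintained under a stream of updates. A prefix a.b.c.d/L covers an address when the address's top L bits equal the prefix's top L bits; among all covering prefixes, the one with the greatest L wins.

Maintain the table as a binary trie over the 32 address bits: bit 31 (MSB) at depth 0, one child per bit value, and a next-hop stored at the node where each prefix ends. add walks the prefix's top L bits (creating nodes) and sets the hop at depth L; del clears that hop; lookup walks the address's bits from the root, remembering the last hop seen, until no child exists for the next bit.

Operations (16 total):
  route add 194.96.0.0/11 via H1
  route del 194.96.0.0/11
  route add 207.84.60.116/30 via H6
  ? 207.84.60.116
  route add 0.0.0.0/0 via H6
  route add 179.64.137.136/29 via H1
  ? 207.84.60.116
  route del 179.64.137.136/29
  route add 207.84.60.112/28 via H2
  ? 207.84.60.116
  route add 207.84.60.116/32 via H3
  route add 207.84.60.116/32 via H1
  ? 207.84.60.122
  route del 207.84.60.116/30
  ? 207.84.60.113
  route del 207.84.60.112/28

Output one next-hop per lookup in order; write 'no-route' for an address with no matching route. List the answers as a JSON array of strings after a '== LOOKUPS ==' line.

Trace:
  add 194.96.0.0/11 -> H1 at depth 11
  - 194.96.0.0/11 clear@11
  add 207.84.60.116/30 -> H6 at depth 30
  Q 207.84.60.116: descend 110011110101010000111100011101 ; hops seen [H6] ; pick H6
  add 0.0.0.0/0 -> H6 at depth 0
  add 179.64.137.136/29 -> H1 at depth 29
  Q 207.84.60.116: descend 110011110101010000111100011101 ; hops seen [H6,H6] ; pick H6
  - 179.64.137.136/29 clear@29
  add 207.84.60.112/28 -> H2 at depth 28
  Q 207.84.60.116: descend 110011110101010000111100011101 ; hops seen [H6,H2,H6] ; pick H6
  add 207.84.60.116/32 -> H3 at depth 32
  add 207.84.60.116/32 -> H1 at depth 32
  Q 207.84.60.122: descend 1100111101010100001111000111 ; hops seen [H6,H2] ; pick H2
  - 207.84.60.116/30 clear@30
  Q 207.84.60.113: descend 11001111010101000011110001110 ; hops seen [H6,H2] ; pick H2
  - 207.84.60.112/28 clear@28

== LOOKUPS ==
["H6","H6","H6","H2","H2"]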